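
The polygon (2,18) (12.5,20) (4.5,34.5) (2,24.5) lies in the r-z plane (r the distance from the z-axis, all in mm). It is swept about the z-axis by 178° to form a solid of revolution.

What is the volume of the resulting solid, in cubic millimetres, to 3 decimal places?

Volume = 1726.735 mm³

Profile (r,z), 4 vertices: (2,18) (12.5,20) (4.5,34.5) (2,24.5)
edge 0: (2,18)→(12.5,20)  cross = 2·20 − 12.5·18 = -185.0000; (r_i+r_j)·cross = 14.5·-185.0000 = -2682.5000
edge 1: (12.5,20)→(4.5,34.5)  cross = 12.5·34.5 − 4.5·20 = 341.2500; (r_i+r_j)·cross = 17·341.2500 = 5801.2500
edge 2: (4.5,34.5)→(2,24.5)  cross = 4.5·24.5 − 2·34.5 = 41.2500; (r_i+r_j)·cross = 6.5·41.2500 = 268.1250
edge 3: (2,24.5)→(2,18)  cross = 2·18 − 2·24.5 = -13.0000; (r_i+r_j)·cross = 4·-13.0000 = -52.0000
Σcross = 184.5000 → A = |Σcross|/2 = 92.2500 mm²
Σ(r_i+r_j)·cross = 3334.8750 → first moment M = |Σ|/6 = 555.8125
R_c = M/A = 555.8125/92.2500 = 6.0251 mm
θ = 178° = 3.106686 rad
V = θ·R_c·A = 3.106686·6.0251·92.2500 = 1726.735 mm³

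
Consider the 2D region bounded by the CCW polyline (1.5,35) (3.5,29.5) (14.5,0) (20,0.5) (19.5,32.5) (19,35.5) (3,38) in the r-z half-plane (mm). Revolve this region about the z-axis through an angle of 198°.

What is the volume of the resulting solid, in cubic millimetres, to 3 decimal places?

Volume = 19631.047 mm³

Profile (r,z), 7 vertices: (1.5,35) (3.5,29.5) (14.5,0) (20,0.5) (19.5,32.5) (19,35.5) (3,38)
edge 0: (1.5,35)→(3.5,29.5)  cross = 1.5·29.5 − 3.5·35 = -78.2500; (r_i+r_j)·cross = 5·-78.2500 = -391.2500
edge 1: (3.5,29.5)→(14.5,0)  cross = 3.5·0 − 14.5·29.5 = -427.7500; (r_i+r_j)·cross = 18·-427.7500 = -7699.5000
edge 2: (14.5,0)→(20,0.5)  cross = 14.5·0.5 − 20·0 = 7.2500; (r_i+r_j)·cross = 34.5·7.2500 = 250.1250
edge 3: (20,0.5)→(19.5,32.5)  cross = 20·32.5 − 19.5·0.5 = 640.2500; (r_i+r_j)·cross = 39.5·640.2500 = 25289.8750
edge 4: (19.5,32.5)→(19,35.5)  cross = 19.5·35.5 − 19·32.5 = 74.7500; (r_i+r_j)·cross = 38.5·74.7500 = 2877.8750
edge 5: (19,35.5)→(3,38)  cross = 19·38 − 3·35.5 = 615.5000; (r_i+r_j)·cross = 22·615.5000 = 13541.0000
edge 6: (3,38)→(1.5,35)  cross = 3·35 − 1.5·38 = 48.0000; (r_i+r_j)·cross = 4.5·48.0000 = 216.0000
Σcross = 879.7500 → A = |Σcross|/2 = 439.8750 mm²
Σ(r_i+r_j)·cross = 34084.1250 → first moment M = |Σ|/6 = 5680.6875
R_c = M/A = 5680.6875/439.8750 = 12.9143 mm
θ = 198° = 3.455752 rad
V = θ·R_c·A = 3.455752·12.9143·439.8750 = 19631.047 mm³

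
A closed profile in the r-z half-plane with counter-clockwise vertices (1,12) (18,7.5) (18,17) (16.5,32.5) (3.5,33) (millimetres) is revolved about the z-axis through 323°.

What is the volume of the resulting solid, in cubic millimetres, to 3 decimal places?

Volume = 20064.729 mm³

Profile (r,z), 5 vertices: (1,12) (18,7.5) (18,17) (16.5,32.5) (3.5,33)
edge 0: (1,12)→(18,7.5)  cross = 1·7.5 − 18·12 = -208.5000; (r_i+r_j)·cross = 19·-208.5000 = -3961.5000
edge 1: (18,7.5)→(18,17)  cross = 18·17 − 18·7.5 = 171.0000; (r_i+r_j)·cross = 36·171.0000 = 6156.0000
edge 2: (18,17)→(16.5,32.5)  cross = 18·32.5 − 16.5·17 = 304.5000; (r_i+r_j)·cross = 34.5·304.5000 = 10505.2500
edge 3: (16.5,32.5)→(3.5,33)  cross = 16.5·33 − 3.5·32.5 = 430.7500; (r_i+r_j)·cross = 20·430.7500 = 8615.0000
edge 4: (3.5,33)→(1,12)  cross = 3.5·12 − 1·33 = 9.0000; (r_i+r_j)·cross = 4.5·9.0000 = 40.5000
Σcross = 706.7500 → A = |Σcross|/2 = 353.3750 mm²
Σ(r_i+r_j)·cross = 21355.2500 → first moment M = |Σ|/6 = 3559.2083
R_c = M/A = 3559.2083/353.3750 = 10.0720 mm
θ = 323° = 5.637413 rad
V = θ·R_c·A = 5.637413·10.0720·353.3750 = 20064.729 mm³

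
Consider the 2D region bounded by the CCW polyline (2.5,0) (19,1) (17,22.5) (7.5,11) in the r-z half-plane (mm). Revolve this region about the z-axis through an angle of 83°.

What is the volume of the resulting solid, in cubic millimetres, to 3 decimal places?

Profile (r,z), 4 vertices: (2.5,0) (19,1) (17,22.5) (7.5,11)
edge 0: (2.5,0)→(19,1)  cross = 2.5·1 − 19·0 = 2.5000; (r_i+r_j)·cross = 21.5·2.5000 = 53.7500
edge 1: (19,1)→(17,22.5)  cross = 19·22.5 − 17·1 = 410.5000; (r_i+r_j)·cross = 36·410.5000 = 14778.0000
edge 2: (17,22.5)→(7.5,11)  cross = 17·11 − 7.5·22.5 = 18.2500; (r_i+r_j)·cross = 24.5·18.2500 = 447.1250
edge 3: (7.5,11)→(2.5,0)  cross = 7.5·0 − 2.5·11 = -27.5000; (r_i+r_j)·cross = 10·-27.5000 = -275.0000
Σcross = 403.7500 → A = |Σcross|/2 = 201.8750 mm²
Σ(r_i+r_j)·cross = 15003.8750 → first moment M = |Σ|/6 = 2500.6458
R_c = M/A = 2500.6458/201.8750 = 12.3871 mm
θ = 83° = 1.448623 rad
V = θ·R_c·A = 1.448623·12.3871·201.8750 = 3622.494 mm³

Volume = 3622.494 mm³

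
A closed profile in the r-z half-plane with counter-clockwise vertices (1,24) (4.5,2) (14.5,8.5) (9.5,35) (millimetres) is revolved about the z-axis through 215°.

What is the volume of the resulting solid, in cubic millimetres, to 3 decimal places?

Volume = 7418.140 mm³

Profile (r,z), 4 vertices: (1,24) (4.5,2) (14.5,8.5) (9.5,35)
edge 0: (1,24)→(4.5,2)  cross = 1·2 − 4.5·24 = -106.0000; (r_i+r_j)·cross = 5.5·-106.0000 = -583.0000
edge 1: (4.5,2)→(14.5,8.5)  cross = 4.5·8.5 − 14.5·2 = 9.2500; (r_i+r_j)·cross = 19·9.2500 = 175.7500
edge 2: (14.5,8.5)→(9.5,35)  cross = 14.5·35 − 9.5·8.5 = 426.7500; (r_i+r_j)·cross = 24·426.7500 = 10242.0000
edge 3: (9.5,35)→(1,24)  cross = 9.5·24 − 1·35 = 193.0000; (r_i+r_j)·cross = 10.5·193.0000 = 2026.5000
Σcross = 523.0000 → A = |Σcross|/2 = 261.5000 mm²
Σ(r_i+r_j)·cross = 11861.2500 → first moment M = |Σ|/6 = 1976.8750
R_c = M/A = 1976.8750/261.5000 = 7.5598 mm
θ = 215° = 3.752458 rad
V = θ·R_c·A = 3.752458·7.5598·261.5000 = 7418.140 mm³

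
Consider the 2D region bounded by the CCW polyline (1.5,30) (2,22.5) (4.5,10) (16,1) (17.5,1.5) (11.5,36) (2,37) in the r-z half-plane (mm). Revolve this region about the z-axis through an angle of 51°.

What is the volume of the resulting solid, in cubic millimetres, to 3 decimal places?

Volume = 2813.922 mm³

Profile (r,z), 7 vertices: (1.5,30) (2,22.5) (4.5,10) (16,1) (17.5,1.5) (11.5,36) (2,37)
edge 0: (1.5,30)→(2,22.5)  cross = 1.5·22.5 − 2·30 = -26.2500; (r_i+r_j)·cross = 3.5·-26.2500 = -91.8750
edge 1: (2,22.5)→(4.5,10)  cross = 2·10 − 4.5·22.5 = -81.2500; (r_i+r_j)·cross = 6.5·-81.2500 = -528.1250
edge 2: (4.5,10)→(16,1)  cross = 4.5·1 − 16·10 = -155.5000; (r_i+r_j)·cross = 20.5·-155.5000 = -3187.7500
edge 3: (16,1)→(17.5,1.5)  cross = 16·1.5 − 17.5·1 = 6.5000; (r_i+r_j)·cross = 33.5·6.5000 = 217.7500
edge 4: (17.5,1.5)→(11.5,36)  cross = 17.5·36 − 11.5·1.5 = 612.7500; (r_i+r_j)·cross = 29·612.7500 = 17769.7500
edge 5: (11.5,36)→(2,37)  cross = 11.5·37 − 2·36 = 353.5000; (r_i+r_j)·cross = 13.5·353.5000 = 4772.2500
edge 6: (2,37)→(1.5,30)  cross = 2·30 − 1.5·37 = 4.5000; (r_i+r_j)·cross = 3.5·4.5000 = 15.7500
Σcross = 714.2500 → A = |Σcross|/2 = 357.1250 mm²
Σ(r_i+r_j)·cross = 18967.7500 → first moment M = |Σ|/6 = 3161.2917
R_c = M/A = 3161.2917/357.1250 = 8.8521 mm
θ = 51° = 0.890118 rad
V = θ·R_c·A = 0.890118·8.8521·357.1250 = 2813.922 mm³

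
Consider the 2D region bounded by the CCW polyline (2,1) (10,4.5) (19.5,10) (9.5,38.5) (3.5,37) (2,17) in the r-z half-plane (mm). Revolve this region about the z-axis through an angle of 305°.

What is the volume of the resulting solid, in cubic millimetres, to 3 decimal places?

Profile (r,z), 6 vertices: (2,1) (10,4.5) (19.5,10) (9.5,38.5) (3.5,37) (2,17)
edge 0: (2,1)→(10,4.5)  cross = 2·4.5 − 10·1 = -1.0000; (r_i+r_j)·cross = 12·-1.0000 = -12.0000
edge 1: (10,4.5)→(19.5,10)  cross = 10·10 − 19.5·4.5 = 12.2500; (r_i+r_j)·cross = 29.5·12.2500 = 361.3750
edge 2: (19.5,10)→(9.5,38.5)  cross = 19.5·38.5 − 9.5·10 = 655.7500; (r_i+r_j)·cross = 29·655.7500 = 19016.7500
edge 3: (9.5,38.5)→(3.5,37)  cross = 9.5·37 − 3.5·38.5 = 216.7500; (r_i+r_j)·cross = 13·216.7500 = 2817.7500
edge 4: (3.5,37)→(2,17)  cross = 3.5·17 − 2·37 = -14.5000; (r_i+r_j)·cross = 5.5·-14.5000 = -79.7500
edge 5: (2,17)→(2,1)  cross = 2·1 − 2·17 = -32.0000; (r_i+r_j)·cross = 4·-32.0000 = -128.0000
Σcross = 837.2500 → A = |Σcross|/2 = 418.6250 mm²
Σ(r_i+r_j)·cross = 21976.1250 → first moment M = |Σ|/6 = 3662.6875
R_c = M/A = 3662.6875/418.6250 = 8.7493 mm
θ = 305° = 5.323254 rad
V = θ·R_c·A = 5.323254·8.7493·418.6250 = 19497.417 mm³

Volume = 19497.417 mm³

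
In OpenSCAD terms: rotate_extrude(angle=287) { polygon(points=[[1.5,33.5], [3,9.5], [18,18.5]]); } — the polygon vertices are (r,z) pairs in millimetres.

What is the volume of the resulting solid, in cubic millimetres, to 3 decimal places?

Profile (r,z), 3 vertices: (1.5,33.5) (3,9.5) (18,18.5)
edge 0: (1.5,33.5)→(3,9.5)  cross = 1.5·9.5 − 3·33.5 = -86.2500; (r_i+r_j)·cross = 4.5·-86.2500 = -388.1250
edge 1: (3,9.5)→(18,18.5)  cross = 3·18.5 − 18·9.5 = -115.5000; (r_i+r_j)·cross = 21·-115.5000 = -2425.5000
edge 2: (18,18.5)→(1.5,33.5)  cross = 18·33.5 − 1.5·18.5 = 575.2500; (r_i+r_j)·cross = 19.5·575.2500 = 11217.3750
Σcross = 373.5000 → A = |Σcross|/2 = 186.7500 mm²
Σ(r_i+r_j)·cross = 8403.7500 → first moment M = |Σ|/6 = 1400.6250
R_c = M/A = 1400.6250/186.7500 = 7.5000 mm
θ = 287° = 5.009095 rad
V = θ·R_c·A = 5.009095·7.5000·186.7500 = 7015.864 mm³

Volume = 7015.864 mm³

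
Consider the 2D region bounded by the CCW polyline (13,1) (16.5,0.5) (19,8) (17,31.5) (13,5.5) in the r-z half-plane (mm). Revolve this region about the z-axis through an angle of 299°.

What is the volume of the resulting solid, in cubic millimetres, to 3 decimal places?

Volume = 8439.023 mm³

Profile (r,z), 5 vertices: (13,1) (16.5,0.5) (19,8) (17,31.5) (13,5.5)
edge 0: (13,1)→(16.5,0.5)  cross = 13·0.5 − 16.5·1 = -10.0000; (r_i+r_j)·cross = 29.5·-10.0000 = -295.0000
edge 1: (16.5,0.5)→(19,8)  cross = 16.5·8 − 19·0.5 = 122.5000; (r_i+r_j)·cross = 35.5·122.5000 = 4348.7500
edge 2: (19,8)→(17,31.5)  cross = 19·31.5 − 17·8 = 462.5000; (r_i+r_j)·cross = 36·462.5000 = 16650.0000
edge 3: (17,31.5)→(13,5.5)  cross = 17·5.5 − 13·31.5 = -316.0000; (r_i+r_j)·cross = 30·-316.0000 = -9480.0000
edge 4: (13,5.5)→(13,1)  cross = 13·1 − 13·5.5 = -58.5000; (r_i+r_j)·cross = 26·-58.5000 = -1521.0000
Σcross = 200.5000 → A = |Σcross|/2 = 100.2500 mm²
Σ(r_i+r_j)·cross = 9702.7500 → first moment M = |Σ|/6 = 1617.1250
R_c = M/A = 1617.1250/100.2500 = 16.1309 mm
θ = 299° = 5.218534 rad
V = θ·R_c·A = 5.218534·16.1309·100.2500 = 8439.023 mm³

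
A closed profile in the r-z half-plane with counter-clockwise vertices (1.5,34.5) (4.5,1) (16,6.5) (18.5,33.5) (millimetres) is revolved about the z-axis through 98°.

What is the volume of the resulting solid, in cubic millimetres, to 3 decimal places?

Profile (r,z), 4 vertices: (1.5,34.5) (4.5,1) (16,6.5) (18.5,33.5)
edge 0: (1.5,34.5)→(4.5,1)  cross = 1.5·1 − 4.5·34.5 = -153.7500; (r_i+r_j)·cross = 6·-153.7500 = -922.5000
edge 1: (4.5,1)→(16,6.5)  cross = 4.5·6.5 − 16·1 = 13.2500; (r_i+r_j)·cross = 20.5·13.2500 = 271.6250
edge 2: (16,6.5)→(18.5,33.5)  cross = 16·33.5 − 18.5·6.5 = 415.7500; (r_i+r_j)·cross = 34.5·415.7500 = 14343.3750
edge 3: (18.5,33.5)→(1.5,34.5)  cross = 18.5·34.5 − 1.5·33.5 = 588.0000; (r_i+r_j)·cross = 20·588.0000 = 11760.0000
Σcross = 863.2500 → A = |Σcross|/2 = 431.6250 mm²
Σ(r_i+r_j)·cross = 25452.5000 → first moment M = |Σ|/6 = 4242.0833
R_c = M/A = 4242.0833/431.6250 = 9.8282 mm
θ = 98° = 1.710423 rad
V = θ·R_c·A = 1.710423·9.8282·431.6250 = 7255.755 mm³

Volume = 7255.755 mm³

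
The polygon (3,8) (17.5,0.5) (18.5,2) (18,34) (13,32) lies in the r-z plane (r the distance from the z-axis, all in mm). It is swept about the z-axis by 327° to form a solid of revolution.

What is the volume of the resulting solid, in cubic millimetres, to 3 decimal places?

Profile (r,z), 5 vertices: (3,8) (17.5,0.5) (18.5,2) (18,34) (13,32)
edge 0: (3,8)→(17.5,0.5)  cross = 3·0.5 − 17.5·8 = -138.5000; (r_i+r_j)·cross = 20.5·-138.5000 = -2839.2500
edge 1: (17.5,0.5)→(18.5,2)  cross = 17.5·2 − 18.5·0.5 = 25.7500; (r_i+r_j)·cross = 36·25.7500 = 927.0000
edge 2: (18.5,2)→(18,34)  cross = 18.5·34 − 18·2 = 593.0000; (r_i+r_j)·cross = 36.5·593.0000 = 21644.5000
edge 3: (18,34)→(13,32)  cross = 18·32 − 13·34 = 134.0000; (r_i+r_j)·cross = 31·134.0000 = 4154.0000
edge 4: (13,32)→(3,8)  cross = 13·8 − 3·32 = 8.0000; (r_i+r_j)·cross = 16·8.0000 = 128.0000
Σcross = 622.2500 → A = |Σcross|/2 = 311.1250 mm²
Σ(r_i+r_j)·cross = 24014.2500 → first moment M = |Σ|/6 = 4002.3750
R_c = M/A = 4002.3750/311.1250 = 12.8642 mm
θ = 327° = 5.707227 rad
V = θ·R_c·A = 5.707227·12.8642·311.1250 = 22842.461 mm³

Volume = 22842.461 mm³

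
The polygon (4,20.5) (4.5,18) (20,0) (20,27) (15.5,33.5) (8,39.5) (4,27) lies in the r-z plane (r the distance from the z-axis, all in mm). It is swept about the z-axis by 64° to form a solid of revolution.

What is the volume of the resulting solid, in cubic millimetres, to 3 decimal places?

Profile (r,z), 7 vertices: (4,20.5) (4.5,18) (20,0) (20,27) (15.5,33.5) (8,39.5) (4,27)
edge 0: (4,20.5)→(4.5,18)  cross = 4·18 − 4.5·20.5 = -20.2500; (r_i+r_j)·cross = 8.5·-20.2500 = -172.1250
edge 1: (4.5,18)→(20,0)  cross = 4.5·0 − 20·18 = -360.0000; (r_i+r_j)·cross = 24.5·-360.0000 = -8820.0000
edge 2: (20,0)→(20,27)  cross = 20·27 − 20·0 = 540.0000; (r_i+r_j)·cross = 40·540.0000 = 21600.0000
edge 3: (20,27)→(15.5,33.5)  cross = 20·33.5 − 15.5·27 = 251.5000; (r_i+r_j)·cross = 35.5·251.5000 = 8928.2500
edge 4: (15.5,33.5)→(8,39.5)  cross = 15.5·39.5 − 8·33.5 = 344.2500; (r_i+r_j)·cross = 23.5·344.2500 = 8089.8750
edge 5: (8,39.5)→(4,27)  cross = 8·27 − 4·39.5 = 58.0000; (r_i+r_j)·cross = 12·58.0000 = 696.0000
edge 6: (4,27)→(4,20.5)  cross = 4·20.5 − 4·27 = -26.0000; (r_i+r_j)·cross = 8·-26.0000 = -208.0000
Σcross = 787.5000 → A = |Σcross|/2 = 393.7500 mm²
Σ(r_i+r_j)·cross = 30114.0000 → first moment M = |Σ|/6 = 5019.0000
R_c = M/A = 5019.0000/393.7500 = 12.7467 mm
θ = 64° = 1.117011 rad
V = θ·R_c·A = 1.117011·12.7467·393.7500 = 5606.277 mm³

Volume = 5606.277 mm³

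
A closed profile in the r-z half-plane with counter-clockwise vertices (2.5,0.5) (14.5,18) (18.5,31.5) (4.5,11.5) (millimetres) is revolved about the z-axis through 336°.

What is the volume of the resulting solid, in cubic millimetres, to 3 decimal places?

Profile (r,z), 4 vertices: (2.5,0.5) (14.5,18) (18.5,31.5) (4.5,11.5)
edge 0: (2.5,0.5)→(14.5,18)  cross = 2.5·18 − 14.5·0.5 = 37.7500; (r_i+r_j)·cross = 17·37.7500 = 641.7500
edge 1: (14.5,18)→(18.5,31.5)  cross = 14.5·31.5 − 18.5·18 = 123.7500; (r_i+r_j)·cross = 33·123.7500 = 4083.7500
edge 2: (18.5,31.5)→(4.5,11.5)  cross = 18.5·11.5 − 4.5·31.5 = 71.0000; (r_i+r_j)·cross = 23·71.0000 = 1633.0000
edge 3: (4.5,11.5)→(2.5,0.5)  cross = 4.5·0.5 − 2.5·11.5 = -26.5000; (r_i+r_j)·cross = 7·-26.5000 = -185.5000
Σcross = 206.0000 → A = |Σcross|/2 = 103.0000 mm²
Σ(r_i+r_j)·cross = 6173.0000 → first moment M = |Σ|/6 = 1028.8333
R_c = M/A = 1028.8333/103.0000 = 9.9887 mm
θ = 336° = 5.864306 rad
V = θ·R_c·A = 5.864306·9.9887·103.0000 = 6033.394 mm³

Volume = 6033.394 mm³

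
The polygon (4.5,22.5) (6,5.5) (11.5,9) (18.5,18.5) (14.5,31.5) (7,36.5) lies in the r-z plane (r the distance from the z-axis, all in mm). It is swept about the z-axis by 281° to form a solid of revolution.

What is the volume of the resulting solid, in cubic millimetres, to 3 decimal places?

Profile (r,z), 6 vertices: (4.5,22.5) (6,5.5) (11.5,9) (18.5,18.5) (14.5,31.5) (7,36.5)
edge 0: (4.5,22.5)→(6,5.5)  cross = 4.5·5.5 − 6·22.5 = -110.2500; (r_i+r_j)·cross = 10.5·-110.2500 = -1157.6250
edge 1: (6,5.5)→(11.5,9)  cross = 6·9 − 11.5·5.5 = -9.2500; (r_i+r_j)·cross = 17.5·-9.2500 = -161.8750
edge 2: (11.5,9)→(18.5,18.5)  cross = 11.5·18.5 − 18.5·9 = 46.2500; (r_i+r_j)·cross = 30·46.2500 = 1387.5000
edge 3: (18.5,18.5)→(14.5,31.5)  cross = 18.5·31.5 − 14.5·18.5 = 314.5000; (r_i+r_j)·cross = 33·314.5000 = 10378.5000
edge 4: (14.5,31.5)→(7,36.5)  cross = 14.5·36.5 − 7·31.5 = 308.7500; (r_i+r_j)·cross = 21.5·308.7500 = 6638.1250
edge 5: (7,36.5)→(4.5,22.5)  cross = 7·22.5 − 4.5·36.5 = -6.7500; (r_i+r_j)·cross = 11.5·-6.7500 = -77.6250
Σcross = 543.2500 → A = |Σcross|/2 = 271.6250 mm²
Σ(r_i+r_j)·cross = 17007.0000 → first moment M = |Σ|/6 = 2834.5000
R_c = M/A = 2834.5000/271.6250 = 10.4353 mm
θ = 281° = 4.904375 rad
V = θ·R_c·A = 4.904375·10.4353·271.6250 = 13901.451 mm³

Volume = 13901.451 mm³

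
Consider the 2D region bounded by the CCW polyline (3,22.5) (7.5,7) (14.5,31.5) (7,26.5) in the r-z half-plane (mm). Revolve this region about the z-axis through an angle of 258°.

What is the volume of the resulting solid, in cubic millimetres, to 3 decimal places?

Volume = 4288.121 mm³

Profile (r,z), 4 vertices: (3,22.5) (7.5,7) (14.5,31.5) (7,26.5)
edge 0: (3,22.5)→(7.5,7)  cross = 3·7 − 7.5·22.5 = -147.7500; (r_i+r_j)·cross = 10.5·-147.7500 = -1551.3750
edge 1: (7.5,7)→(14.5,31.5)  cross = 7.5·31.5 − 14.5·7 = 134.7500; (r_i+r_j)·cross = 22·134.7500 = 2964.5000
edge 2: (14.5,31.5)→(7,26.5)  cross = 14.5·26.5 − 7·31.5 = 163.7500; (r_i+r_j)·cross = 21.5·163.7500 = 3520.6250
edge 3: (7,26.5)→(3,22.5)  cross = 7·22.5 − 3·26.5 = 78.0000; (r_i+r_j)·cross = 10·78.0000 = 780.0000
Σcross = 228.7500 → A = |Σcross|/2 = 114.3750 mm²
Σ(r_i+r_j)·cross = 5713.7500 → first moment M = |Σ|/6 = 952.2917
R_c = M/A = 952.2917/114.3750 = 8.3260 mm
θ = 258° = 4.502949 rad
V = θ·R_c·A = 4.502949·8.3260·114.3750 = 4288.121 mm³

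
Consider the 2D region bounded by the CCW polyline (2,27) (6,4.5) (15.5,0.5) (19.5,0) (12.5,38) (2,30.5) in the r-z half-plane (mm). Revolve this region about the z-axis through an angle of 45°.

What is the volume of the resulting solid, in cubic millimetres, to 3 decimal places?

Profile (r,z), 6 vertices: (2,27) (6,4.5) (15.5,0.5) (19.5,0) (12.5,38) (2,30.5)
edge 0: (2,27)→(6,4.5)  cross = 2·4.5 − 6·27 = -153.0000; (r_i+r_j)·cross = 8·-153.0000 = -1224.0000
edge 1: (6,4.5)→(15.5,0.5)  cross = 6·0.5 − 15.5·4.5 = -66.7500; (r_i+r_j)·cross = 21.5·-66.7500 = -1435.1250
edge 2: (15.5,0.5)→(19.5,0)  cross = 15.5·0 − 19.5·0.5 = -9.7500; (r_i+r_j)·cross = 35·-9.7500 = -341.2500
edge 3: (19.5,0)→(12.5,38)  cross = 19.5·38 − 12.5·0 = 741.0000; (r_i+r_j)·cross = 32·741.0000 = 23712.0000
edge 4: (12.5,38)→(2,30.5)  cross = 12.5·30.5 − 2·38 = 305.2500; (r_i+r_j)·cross = 14.5·305.2500 = 4426.1250
edge 5: (2,30.5)→(2,27)  cross = 2·27 − 2·30.5 = -7.0000; (r_i+r_j)·cross = 4·-7.0000 = -28.0000
Σcross = 809.7500 → A = |Σcross|/2 = 404.8750 mm²
Σ(r_i+r_j)·cross = 25109.7500 → first moment M = |Σ|/6 = 4184.9583
R_c = M/A = 4184.9583/404.8750 = 10.3364 mm
θ = 45° = 0.785398 rad
V = θ·R_c·A = 0.785398·10.3364·404.8750 = 3286.859 mm³

Volume = 3286.859 mm³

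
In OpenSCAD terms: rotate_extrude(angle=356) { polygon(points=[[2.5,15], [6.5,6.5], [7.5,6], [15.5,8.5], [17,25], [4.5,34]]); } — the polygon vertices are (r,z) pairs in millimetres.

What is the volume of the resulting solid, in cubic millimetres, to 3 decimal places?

Volume = 16820.375 mm³

Profile (r,z), 6 vertices: (2.5,15) (6.5,6.5) (7.5,6) (15.5,8.5) (17,25) (4.5,34)
edge 0: (2.5,15)→(6.5,6.5)  cross = 2.5·6.5 − 6.5·15 = -81.2500; (r_i+r_j)·cross = 9·-81.2500 = -731.2500
edge 1: (6.5,6.5)→(7.5,6)  cross = 6.5·6 − 7.5·6.5 = -9.7500; (r_i+r_j)·cross = 14·-9.7500 = -136.5000
edge 2: (7.5,6)→(15.5,8.5)  cross = 7.5·8.5 − 15.5·6 = -29.2500; (r_i+r_j)·cross = 23·-29.2500 = -672.7500
edge 3: (15.5,8.5)→(17,25)  cross = 15.5·25 − 17·8.5 = 243.0000; (r_i+r_j)·cross = 32.5·243.0000 = 7897.5000
edge 4: (17,25)→(4.5,34)  cross = 17·34 − 4.5·25 = 465.5000; (r_i+r_j)·cross = 21.5·465.5000 = 10008.2500
edge 5: (4.5,34)→(2.5,15)  cross = 4.5·15 − 2.5·34 = -17.5000; (r_i+r_j)·cross = 7·-17.5000 = -122.5000
Σcross = 570.7500 → A = |Σcross|/2 = 285.3750 mm²
Σ(r_i+r_j)·cross = 16242.7500 → first moment M = |Σ|/6 = 2707.1250
R_c = M/A = 2707.1250/285.3750 = 9.4862 mm
θ = 356° = 6.213372 rad
V = θ·R_c·A = 6.213372·9.4862·285.3750 = 16820.375 mm³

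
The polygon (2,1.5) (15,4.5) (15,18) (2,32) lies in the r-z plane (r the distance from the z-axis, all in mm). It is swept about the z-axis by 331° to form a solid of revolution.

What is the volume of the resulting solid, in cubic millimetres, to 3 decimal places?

Volume = 12660.864 mm³

Profile (r,z), 4 vertices: (2,1.5) (15,4.5) (15,18) (2,32)
edge 0: (2,1.5)→(15,4.5)  cross = 2·4.5 − 15·1.5 = -13.5000; (r_i+r_j)·cross = 17·-13.5000 = -229.5000
edge 1: (15,4.5)→(15,18)  cross = 15·18 − 15·4.5 = 202.5000; (r_i+r_j)·cross = 30·202.5000 = 6075.0000
edge 2: (15,18)→(2,32)  cross = 15·32 − 2·18 = 444.0000; (r_i+r_j)·cross = 17·444.0000 = 7548.0000
edge 3: (2,32)→(2,1.5)  cross = 2·1.5 − 2·32 = -61.0000; (r_i+r_j)·cross = 4·-61.0000 = -244.0000
Σcross = 572.0000 → A = |Σcross|/2 = 286.0000 mm²
Σ(r_i+r_j)·cross = 13149.5000 → first moment M = |Σ|/6 = 2191.5833
R_c = M/A = 2191.5833/286.0000 = 7.6629 mm
θ = 331° = 5.777040 rad
V = θ·R_c·A = 5.777040·7.6629·286.0000 = 12660.864 mm³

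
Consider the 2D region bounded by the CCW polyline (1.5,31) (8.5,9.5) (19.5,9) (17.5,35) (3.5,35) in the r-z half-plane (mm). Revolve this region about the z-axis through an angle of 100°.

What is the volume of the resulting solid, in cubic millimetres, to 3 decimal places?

Profile (r,z), 5 vertices: (1.5,31) (8.5,9.5) (19.5,9) (17.5,35) (3.5,35)
edge 0: (1.5,31)→(8.5,9.5)  cross = 1.5·9.5 − 8.5·31 = -249.2500; (r_i+r_j)·cross = 10·-249.2500 = -2492.5000
edge 1: (8.5,9.5)→(19.5,9)  cross = 8.5·9 − 19.5·9.5 = -108.7500; (r_i+r_j)·cross = 28·-108.7500 = -3045.0000
edge 2: (19.5,9)→(17.5,35)  cross = 19.5·35 − 17.5·9 = 525.0000; (r_i+r_j)·cross = 37·525.0000 = 19425.0000
edge 3: (17.5,35)→(3.5,35)  cross = 17.5·35 − 3.5·35 = 490.0000; (r_i+r_j)·cross = 21·490.0000 = 10290.0000
edge 4: (3.5,35)→(1.5,31)  cross = 3.5·31 − 1.5·35 = 56.0000; (r_i+r_j)·cross = 5·56.0000 = 280.0000
Σcross = 713.0000 → A = |Σcross|/2 = 356.5000 mm²
Σ(r_i+r_j)·cross = 24457.5000 → first moment M = |Σ|/6 = 4076.2500
R_c = M/A = 4076.2500/356.5000 = 11.4341 mm
θ = 100° = 1.745329 rad
V = θ·R_c·A = 1.745329·11.4341·356.5000 = 7114.398 mm³

Volume = 7114.398 mm³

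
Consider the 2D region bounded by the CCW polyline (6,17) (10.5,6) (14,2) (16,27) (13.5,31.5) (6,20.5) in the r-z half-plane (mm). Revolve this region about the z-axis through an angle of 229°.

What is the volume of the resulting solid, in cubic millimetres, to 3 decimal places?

Volume = 8033.326 mm³

Profile (r,z), 6 vertices: (6,17) (10.5,6) (14,2) (16,27) (13.5,31.5) (6,20.5)
edge 0: (6,17)→(10.5,6)  cross = 6·6 − 10.5·17 = -142.5000; (r_i+r_j)·cross = 16.5·-142.5000 = -2351.2500
edge 1: (10.5,6)→(14,2)  cross = 10.5·2 − 14·6 = -63.0000; (r_i+r_j)·cross = 24.5·-63.0000 = -1543.5000
edge 2: (14,2)→(16,27)  cross = 14·27 − 16·2 = 346.0000; (r_i+r_j)·cross = 30·346.0000 = 10380.0000
edge 3: (16,27)→(13.5,31.5)  cross = 16·31.5 − 13.5·27 = 139.5000; (r_i+r_j)·cross = 29.5·139.5000 = 4115.2500
edge 4: (13.5,31.5)→(6,20.5)  cross = 13.5·20.5 − 6·31.5 = 87.7500; (r_i+r_j)·cross = 19.5·87.7500 = 1711.1250
edge 5: (6,20.5)→(6,17)  cross = 6·17 − 6·20.5 = -21.0000; (r_i+r_j)·cross = 12·-21.0000 = -252.0000
Σcross = 346.7500 → A = |Σcross|/2 = 173.3750 mm²
Σ(r_i+r_j)·cross = 12059.6250 → first moment M = |Σ|/6 = 2009.9375
R_c = M/A = 2009.9375/173.3750 = 11.5930 mm
θ = 229° = 3.996804 rad
V = θ·R_c·A = 3.996804·11.5930·173.3750 = 8033.326 mm³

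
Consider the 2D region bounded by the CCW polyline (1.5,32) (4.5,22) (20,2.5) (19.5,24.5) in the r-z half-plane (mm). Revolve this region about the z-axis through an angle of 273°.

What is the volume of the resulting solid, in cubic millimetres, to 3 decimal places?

Profile (r,z), 4 vertices: (1.5,32) (4.5,22) (20,2.5) (19.5,24.5)
edge 0: (1.5,32)→(4.5,22)  cross = 1.5·22 − 4.5·32 = -111.0000; (r_i+r_j)·cross = 6·-111.0000 = -666.0000
edge 1: (4.5,22)→(20,2.5)  cross = 4.5·2.5 − 20·22 = -428.7500; (r_i+r_j)·cross = 24.5·-428.7500 = -10504.3750
edge 2: (20,2.5)→(19.5,24.5)  cross = 20·24.5 − 19.5·2.5 = 441.2500; (r_i+r_j)·cross = 39.5·441.2500 = 17429.3750
edge 3: (19.5,24.5)→(1.5,32)  cross = 19.5·32 − 1.5·24.5 = 587.2500; (r_i+r_j)·cross = 21·587.2500 = 12332.2500
Σcross = 488.7500 → A = |Σcross|/2 = 244.3750 mm²
Σ(r_i+r_j)·cross = 18591.2500 → first moment M = |Σ|/6 = 3098.5417
R_c = M/A = 3098.5417/244.3750 = 12.6795 mm
θ = 273° = 4.764749 rad
V = θ·R_c·A = 4.764749·12.6795·244.3750 = 14763.773 mm³

Volume = 14763.773 mm³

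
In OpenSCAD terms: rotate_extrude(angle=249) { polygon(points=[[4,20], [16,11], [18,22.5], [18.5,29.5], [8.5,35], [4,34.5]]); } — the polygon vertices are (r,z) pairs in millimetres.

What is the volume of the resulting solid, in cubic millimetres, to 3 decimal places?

Volume = 11835.433 mm³

Profile (r,z), 6 vertices: (4,20) (16,11) (18,22.5) (18.5,29.5) (8.5,35) (4,34.5)
edge 0: (4,20)→(16,11)  cross = 4·11 − 16·20 = -276.0000; (r_i+r_j)·cross = 20·-276.0000 = -5520.0000
edge 1: (16,11)→(18,22.5)  cross = 16·22.5 − 18·11 = 162.0000; (r_i+r_j)·cross = 34·162.0000 = 5508.0000
edge 2: (18,22.5)→(18.5,29.5)  cross = 18·29.5 − 18.5·22.5 = 114.7500; (r_i+r_j)·cross = 36.5·114.7500 = 4188.3750
edge 3: (18.5,29.5)→(8.5,35)  cross = 18.5·35 − 8.5·29.5 = 396.7500; (r_i+r_j)·cross = 27·396.7500 = 10712.2500
edge 4: (8.5,35)→(4,34.5)  cross = 8.5·34.5 − 4·35 = 153.2500; (r_i+r_j)·cross = 12.5·153.2500 = 1915.6250
edge 5: (4,34.5)→(4,20)  cross = 4·20 − 4·34.5 = -58.0000; (r_i+r_j)·cross = 8·-58.0000 = -464.0000
Σcross = 492.7500 → A = |Σcross|/2 = 246.3750 mm²
Σ(r_i+r_j)·cross = 16340.2500 → first moment M = |Σ|/6 = 2723.3750
R_c = M/A = 2723.3750/246.3750 = 11.0538 mm
θ = 249° = 4.345870 rad
V = θ·R_c·A = 4.345870·11.0538·246.3750 = 11835.433 mm³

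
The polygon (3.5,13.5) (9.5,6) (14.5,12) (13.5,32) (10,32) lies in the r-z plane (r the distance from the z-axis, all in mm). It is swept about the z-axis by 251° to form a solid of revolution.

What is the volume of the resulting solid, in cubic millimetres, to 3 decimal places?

Volume = 7777.521 mm³

Profile (r,z), 5 vertices: (3.5,13.5) (9.5,6) (14.5,12) (13.5,32) (10,32)
edge 0: (3.5,13.5)→(9.5,6)  cross = 3.5·6 − 9.5·13.5 = -107.2500; (r_i+r_j)·cross = 13·-107.2500 = -1394.2500
edge 1: (9.5,6)→(14.5,12)  cross = 9.5·12 − 14.5·6 = 27.0000; (r_i+r_j)·cross = 24·27.0000 = 648.0000
edge 2: (14.5,12)→(13.5,32)  cross = 14.5·32 − 13.5·12 = 302.0000; (r_i+r_j)·cross = 28·302.0000 = 8456.0000
edge 3: (13.5,32)→(10,32)  cross = 13.5·32 − 10·32 = 112.0000; (r_i+r_j)·cross = 23.5·112.0000 = 2632.0000
edge 4: (10,32)→(3.5,13.5)  cross = 10·13.5 − 3.5·32 = 23.0000; (r_i+r_j)·cross = 13.5·23.0000 = 310.5000
Σcross = 356.7500 → A = |Σcross|/2 = 178.3750 mm²
Σ(r_i+r_j)·cross = 10652.2500 → first moment M = |Σ|/6 = 1775.3750
R_c = M/A = 1775.3750/178.3750 = 9.9530 mm
θ = 251° = 4.380776 rad
V = θ·R_c·A = 4.380776·9.9530·178.3750 = 7777.521 mm³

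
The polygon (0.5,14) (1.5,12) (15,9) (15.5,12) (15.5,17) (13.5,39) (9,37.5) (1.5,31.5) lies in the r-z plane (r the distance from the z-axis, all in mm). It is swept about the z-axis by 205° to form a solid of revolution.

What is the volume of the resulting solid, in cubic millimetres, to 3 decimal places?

Volume = 10510.304 mm³

Profile (r,z), 8 vertices: (0.5,14) (1.5,12) (15,9) (15.5,12) (15.5,17) (13.5,39) (9,37.5) (1.5,31.5)
edge 0: (0.5,14)→(1.5,12)  cross = 0.5·12 − 1.5·14 = -15.0000; (r_i+r_j)·cross = 2·-15.0000 = -30.0000
edge 1: (1.5,12)→(15,9)  cross = 1.5·9 − 15·12 = -166.5000; (r_i+r_j)·cross = 16.5·-166.5000 = -2747.2500
edge 2: (15,9)→(15.5,12)  cross = 15·12 − 15.5·9 = 40.5000; (r_i+r_j)·cross = 30.5·40.5000 = 1235.2500
edge 3: (15.5,12)→(15.5,17)  cross = 15.5·17 − 15.5·12 = 77.5000; (r_i+r_j)·cross = 31·77.5000 = 2402.5000
edge 4: (15.5,17)→(13.5,39)  cross = 15.5·39 − 13.5·17 = 375.0000; (r_i+r_j)·cross = 29·375.0000 = 10875.0000
edge 5: (13.5,39)→(9,37.5)  cross = 13.5·37.5 − 9·39 = 155.2500; (r_i+r_j)·cross = 22.5·155.2500 = 3493.1250
edge 6: (9,37.5)→(1.5,31.5)  cross = 9·31.5 − 1.5·37.5 = 227.2500; (r_i+r_j)·cross = 10.5·227.2500 = 2386.1250
edge 7: (1.5,31.5)→(0.5,14)  cross = 1.5·14 − 0.5·31.5 = 5.2500; (r_i+r_j)·cross = 2·5.2500 = 10.5000
Σcross = 699.2500 → A = |Σcross|/2 = 349.6250 mm²
Σ(r_i+r_j)·cross = 17625.2500 → first moment M = |Σ|/6 = 2937.5417
R_c = M/A = 2937.5417/349.6250 = 8.4020 mm
θ = 205° = 3.577925 rad
V = θ·R_c·A = 3.577925·8.4020·349.6250 = 10510.304 mm³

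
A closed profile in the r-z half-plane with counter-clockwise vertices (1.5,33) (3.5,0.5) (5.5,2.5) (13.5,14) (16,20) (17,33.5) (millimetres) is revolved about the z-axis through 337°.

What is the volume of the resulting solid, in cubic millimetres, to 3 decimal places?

Volume = 17229.512 mm³

Profile (r,z), 6 vertices: (1.5,33) (3.5,0.5) (5.5,2.5) (13.5,14) (16,20) (17,33.5)
edge 0: (1.5,33)→(3.5,0.5)  cross = 1.5·0.5 − 3.5·33 = -114.7500; (r_i+r_j)·cross = 5·-114.7500 = -573.7500
edge 1: (3.5,0.5)→(5.5,2.5)  cross = 3.5·2.5 − 5.5·0.5 = 6.0000; (r_i+r_j)·cross = 9·6.0000 = 54.0000
edge 2: (5.5,2.5)→(13.5,14)  cross = 5.5·14 − 13.5·2.5 = 43.2500; (r_i+r_j)·cross = 19·43.2500 = 821.7500
edge 3: (13.5,14)→(16,20)  cross = 13.5·20 − 16·14 = 46.0000; (r_i+r_j)·cross = 29.5·46.0000 = 1357.0000
edge 4: (16,20)→(17,33.5)  cross = 16·33.5 − 17·20 = 196.0000; (r_i+r_j)·cross = 33·196.0000 = 6468.0000
edge 5: (17,33.5)→(1.5,33)  cross = 17·33 − 1.5·33.5 = 510.7500; (r_i+r_j)·cross = 18.5·510.7500 = 9448.8750
Σcross = 687.2500 → A = |Σcross|/2 = 343.6250 mm²
Σ(r_i+r_j)·cross = 17575.8750 → first moment M = |Σ|/6 = 2929.3125
R_c = M/A = 2929.3125/343.6250 = 8.5247 mm
θ = 337° = 5.881760 rad
V = θ·R_c·A = 5.881760·8.5247·343.6250 = 17229.512 mm³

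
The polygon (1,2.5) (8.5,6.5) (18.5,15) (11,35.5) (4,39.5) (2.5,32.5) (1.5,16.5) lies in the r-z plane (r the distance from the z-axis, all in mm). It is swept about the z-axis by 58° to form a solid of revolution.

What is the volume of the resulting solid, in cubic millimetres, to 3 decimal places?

Volume = 3220.941 mm³

Profile (r,z), 7 vertices: (1,2.5) (8.5,6.5) (18.5,15) (11,35.5) (4,39.5) (2.5,32.5) (1.5,16.5)
edge 0: (1,2.5)→(8.5,6.5)  cross = 1·6.5 − 8.5·2.5 = -14.7500; (r_i+r_j)·cross = 9.5·-14.7500 = -140.1250
edge 1: (8.5,6.5)→(18.5,15)  cross = 8.5·15 − 18.5·6.5 = 7.2500; (r_i+r_j)·cross = 27·7.2500 = 195.7500
edge 2: (18.5,15)→(11,35.5)  cross = 18.5·35.5 − 11·15 = 491.7500; (r_i+r_j)·cross = 29.5·491.7500 = 14506.6250
edge 3: (11,35.5)→(4,39.5)  cross = 11·39.5 − 4·35.5 = 292.5000; (r_i+r_j)·cross = 15·292.5000 = 4387.5000
edge 4: (4,39.5)→(2.5,32.5)  cross = 4·32.5 − 2.5·39.5 = 31.2500; (r_i+r_j)·cross = 6.5·31.2500 = 203.1250
edge 5: (2.5,32.5)→(1.5,16.5)  cross = 2.5·16.5 − 1.5·32.5 = -7.5000; (r_i+r_j)·cross = 4·-7.5000 = -30.0000
edge 6: (1.5,16.5)→(1,2.5)  cross = 1.5·2.5 − 1·16.5 = -12.7500; (r_i+r_j)·cross = 2.5·-12.7500 = -31.8750
Σcross = 787.7500 → A = |Σcross|/2 = 393.8750 mm²
Σ(r_i+r_j)·cross = 19091.0000 → first moment M = |Σ|/6 = 3181.8333
R_c = M/A = 3181.8333/393.8750 = 8.0783 mm
θ = 58° = 1.012291 rad
V = θ·R_c·A = 1.012291·8.0783·393.8750 = 3220.941 mm³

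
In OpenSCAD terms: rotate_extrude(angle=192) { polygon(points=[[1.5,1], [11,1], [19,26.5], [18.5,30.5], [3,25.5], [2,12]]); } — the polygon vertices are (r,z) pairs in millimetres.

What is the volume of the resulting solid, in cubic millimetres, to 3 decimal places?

Profile (r,z), 6 vertices: (1.5,1) (11,1) (19,26.5) (18.5,30.5) (3,25.5) (2,12)
edge 0: (1.5,1)→(11,1)  cross = 1.5·1 − 11·1 = -9.5000; (r_i+r_j)·cross = 12.5·-9.5000 = -118.7500
edge 1: (11,1)→(19,26.5)  cross = 11·26.5 − 19·1 = 272.5000; (r_i+r_j)·cross = 30·272.5000 = 8175.0000
edge 2: (19,26.5)→(18.5,30.5)  cross = 19·30.5 − 18.5·26.5 = 89.2500; (r_i+r_j)·cross = 37.5·89.2500 = 3346.8750
edge 3: (18.5,30.5)→(3,25.5)  cross = 18.5·25.5 − 3·30.5 = 380.2500; (r_i+r_j)·cross = 21.5·380.2500 = 8175.3750
edge 4: (3,25.5)→(2,12)  cross = 3·12 − 2·25.5 = -15.0000; (r_i+r_j)·cross = 5·-15.0000 = -75.0000
edge 5: (2,12)→(1.5,1)  cross = 2·1 − 1.5·12 = -16.0000; (r_i+r_j)·cross = 3.5·-16.0000 = -56.0000
Σcross = 701.5000 → A = |Σcross|/2 = 350.7500 mm²
Σ(r_i+r_j)·cross = 19447.5000 → first moment M = |Σ|/6 = 3241.2500
R_c = M/A = 3241.2500/350.7500 = 9.2409 mm
θ = 192° = 3.351032 rad
V = θ·R_c·A = 3.351032·9.2409·350.7500 = 10861.533 mm³

Volume = 10861.533 mm³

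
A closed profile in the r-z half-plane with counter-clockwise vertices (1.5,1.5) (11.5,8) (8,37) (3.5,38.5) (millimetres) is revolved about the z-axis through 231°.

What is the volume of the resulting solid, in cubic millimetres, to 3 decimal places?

Volume = 5893.857 mm³

Profile (r,z), 4 vertices: (1.5,1.5) (11.5,8) (8,37) (3.5,38.5)
edge 0: (1.5,1.5)→(11.5,8)  cross = 1.5·8 − 11.5·1.5 = -5.2500; (r_i+r_j)·cross = 13·-5.2500 = -68.2500
edge 1: (11.5,8)→(8,37)  cross = 11.5·37 − 8·8 = 361.5000; (r_i+r_j)·cross = 19.5·361.5000 = 7049.2500
edge 2: (8,37)→(3.5,38.5)  cross = 8·38.5 − 3.5·37 = 178.5000; (r_i+r_j)·cross = 11.5·178.5000 = 2052.7500
edge 3: (3.5,38.5)→(1.5,1.5)  cross = 3.5·1.5 − 1.5·38.5 = -52.5000; (r_i+r_j)·cross = 5·-52.5000 = -262.5000
Σcross = 482.2500 → A = |Σcross|/2 = 241.1250 mm²
Σ(r_i+r_j)·cross = 8771.2500 → first moment M = |Σ|/6 = 1461.8750
R_c = M/A = 1461.8750/241.1250 = 6.0627 mm
θ = 231° = 4.031711 rad
V = θ·R_c·A = 4.031711·6.0627·241.1250 = 5893.857 mm³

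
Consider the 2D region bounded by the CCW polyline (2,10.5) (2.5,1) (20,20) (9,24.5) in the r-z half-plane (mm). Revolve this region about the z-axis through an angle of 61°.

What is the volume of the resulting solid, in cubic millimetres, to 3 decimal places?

Volume = 1784.421 mm³

Profile (r,z), 4 vertices: (2,10.5) (2.5,1) (20,20) (9,24.5)
edge 0: (2,10.5)→(2.5,1)  cross = 2·1 − 2.5·10.5 = -24.2500; (r_i+r_j)·cross = 4.5·-24.2500 = -109.1250
edge 1: (2.5,1)→(20,20)  cross = 2.5·20 − 20·1 = 30.0000; (r_i+r_j)·cross = 22.5·30.0000 = 675.0000
edge 2: (20,20)→(9,24.5)  cross = 20·24.5 − 9·20 = 310.0000; (r_i+r_j)·cross = 29·310.0000 = 8990.0000
edge 3: (9,24.5)→(2,10.5)  cross = 9·10.5 − 2·24.5 = 45.5000; (r_i+r_j)·cross = 11·45.5000 = 500.5000
Σcross = 361.2500 → A = |Σcross|/2 = 180.6250 mm²
Σ(r_i+r_j)·cross = 10056.3750 → first moment M = |Σ|/6 = 1676.0625
R_c = M/A = 1676.0625/180.6250 = 9.2792 mm
θ = 61° = 1.064651 rad
V = θ·R_c·A = 1.064651·9.2792·180.6250 = 1784.421 mm³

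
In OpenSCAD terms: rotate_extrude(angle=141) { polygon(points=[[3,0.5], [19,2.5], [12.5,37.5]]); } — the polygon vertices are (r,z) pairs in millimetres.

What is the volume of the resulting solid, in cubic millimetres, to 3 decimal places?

Profile (r,z), 3 vertices: (3,0.5) (19,2.5) (12.5,37.5)
edge 0: (3,0.5)→(19,2.5)  cross = 3·2.5 − 19·0.5 = -2.0000; (r_i+r_j)·cross = 22·-2.0000 = -44.0000
edge 1: (19,2.5)→(12.5,37.5)  cross = 19·37.5 − 12.5·2.5 = 681.2500; (r_i+r_j)·cross = 31.5·681.2500 = 21459.3750
edge 2: (12.5,37.5)→(3,0.5)  cross = 12.5·0.5 − 3·37.5 = -106.2500; (r_i+r_j)·cross = 15.5·-106.2500 = -1646.8750
Σcross = 573.0000 → A = |Σcross|/2 = 286.5000 mm²
Σ(r_i+r_j)·cross = 19768.5000 → first moment M = |Σ|/6 = 3294.7500
R_c = M/A = 3294.7500/286.5000 = 11.5000 mm
θ = 141° = 2.460914 rad
V = θ·R_c·A = 2.460914·11.5000·286.5000 = 8108.097 mm³

Volume = 8108.097 mm³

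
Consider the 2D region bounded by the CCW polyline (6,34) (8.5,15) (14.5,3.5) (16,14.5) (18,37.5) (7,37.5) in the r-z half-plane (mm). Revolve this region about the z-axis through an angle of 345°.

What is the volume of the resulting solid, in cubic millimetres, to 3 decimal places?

Volume = 19577.909 mm³

Profile (r,z), 6 vertices: (6,34) (8.5,15) (14.5,3.5) (16,14.5) (18,37.5) (7,37.5)
edge 0: (6,34)→(8.5,15)  cross = 6·15 − 8.5·34 = -199.0000; (r_i+r_j)·cross = 14.5·-199.0000 = -2885.5000
edge 1: (8.5,15)→(14.5,3.5)  cross = 8.5·3.5 − 14.5·15 = -187.7500; (r_i+r_j)·cross = 23·-187.7500 = -4318.2500
edge 2: (14.5,3.5)→(16,14.5)  cross = 14.5·14.5 − 16·3.5 = 154.2500; (r_i+r_j)·cross = 30.5·154.2500 = 4704.6250
edge 3: (16,14.5)→(18,37.5)  cross = 16·37.5 − 18·14.5 = 339.0000; (r_i+r_j)·cross = 34·339.0000 = 11526.0000
edge 4: (18,37.5)→(7,37.5)  cross = 18·37.5 − 7·37.5 = 412.5000; (r_i+r_j)·cross = 25·412.5000 = 10312.5000
edge 5: (7,37.5)→(6,34)  cross = 7·34 − 6·37.5 = 13.0000; (r_i+r_j)·cross = 13·13.0000 = 169.0000
Σcross = 532.0000 → A = |Σcross|/2 = 266.0000 mm²
Σ(r_i+r_j)·cross = 19508.3750 → first moment M = |Σ|/6 = 3251.3958
R_c = M/A = 3251.3958/266.0000 = 12.2233 mm
θ = 345° = 6.021386 rad
V = θ·R_c·A = 6.021386·12.2233·266.0000 = 19577.909 mm³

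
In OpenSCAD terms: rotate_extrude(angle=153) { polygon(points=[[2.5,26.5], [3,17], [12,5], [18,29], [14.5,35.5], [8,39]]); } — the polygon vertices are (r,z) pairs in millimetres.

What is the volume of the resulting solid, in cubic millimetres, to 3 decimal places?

Profile (r,z), 6 vertices: (2.5,26.5) (3,17) (12,5) (18,29) (14.5,35.5) (8,39)
edge 0: (2.5,26.5)→(3,17)  cross = 2.5·17 − 3·26.5 = -37.0000; (r_i+r_j)·cross = 5.5·-37.0000 = -203.5000
edge 1: (3,17)→(12,5)  cross = 3·5 − 12·17 = -189.0000; (r_i+r_j)·cross = 15·-189.0000 = -2835.0000
edge 2: (12,5)→(18,29)  cross = 12·29 − 18·5 = 258.0000; (r_i+r_j)·cross = 30·258.0000 = 7740.0000
edge 3: (18,29)→(14.5,35.5)  cross = 18·35.5 − 14.5·29 = 218.5000; (r_i+r_j)·cross = 32.5·218.5000 = 7101.2500
edge 4: (14.5,35.5)→(8,39)  cross = 14.5·39 − 8·35.5 = 281.5000; (r_i+r_j)·cross = 22.5·281.5000 = 6333.7500
edge 5: (8,39)→(2.5,26.5)  cross = 8·26.5 − 2.5·39 = 114.5000; (r_i+r_j)·cross = 10.5·114.5000 = 1202.2500
Σcross = 646.5000 → A = |Σcross|/2 = 323.2500 mm²
Σ(r_i+r_j)·cross = 19338.7500 → first moment M = |Σ|/6 = 3223.1250
R_c = M/A = 3223.1250/323.2500 = 9.9710 mm
θ = 153° = 2.670354 rad
V = θ·R_c·A = 2.670354·9.9710·323.2500 = 8606.884 mm³

Volume = 8606.884 mm³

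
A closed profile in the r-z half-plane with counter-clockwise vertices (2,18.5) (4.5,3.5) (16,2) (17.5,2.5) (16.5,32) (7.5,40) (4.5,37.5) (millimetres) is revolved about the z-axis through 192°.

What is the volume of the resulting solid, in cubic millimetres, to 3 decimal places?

Profile (r,z), 7 vertices: (2,18.5) (4.5,3.5) (16,2) (17.5,2.5) (16.5,32) (7.5,40) (4.5,37.5)
edge 0: (2,18.5)→(4.5,3.5)  cross = 2·3.5 − 4.5·18.5 = -76.2500; (r_i+r_j)·cross = 6.5·-76.2500 = -495.6250
edge 1: (4.5,3.5)→(16,2)  cross = 4.5·2 − 16·3.5 = -47.0000; (r_i+r_j)·cross = 20.5·-47.0000 = -963.5000
edge 2: (16,2)→(17.5,2.5)  cross = 16·2.5 − 17.5·2 = 5.0000; (r_i+r_j)·cross = 33.5·5.0000 = 167.5000
edge 3: (17.5,2.5)→(16.5,32)  cross = 17.5·32 − 16.5·2.5 = 518.7500; (r_i+r_j)·cross = 34·518.7500 = 17637.5000
edge 4: (16.5,32)→(7.5,40)  cross = 16.5·40 − 7.5·32 = 420.0000; (r_i+r_j)·cross = 24·420.0000 = 10080.0000
edge 5: (7.5,40)→(4.5,37.5)  cross = 7.5·37.5 − 4.5·40 = 101.2500; (r_i+r_j)·cross = 12·101.2500 = 1215.0000
edge 6: (4.5,37.5)→(2,18.5)  cross = 4.5·18.5 − 2·37.5 = 8.2500; (r_i+r_j)·cross = 6.5·8.2500 = 53.6250
Σcross = 930.0000 → A = |Σcross|/2 = 465.0000 mm²
Σ(r_i+r_j)·cross = 27694.5000 → first moment M = |Σ|/6 = 4615.7500
R_c = M/A = 4615.7500/465.0000 = 9.9263 mm
θ = 192° = 3.351032 rad
V = θ·R_c·A = 3.351032·9.9263·465.0000 = 15467.527 mm³

Volume = 15467.527 mm³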